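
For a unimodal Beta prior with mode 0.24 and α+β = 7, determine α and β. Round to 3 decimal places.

α = 2.200, β = 4.800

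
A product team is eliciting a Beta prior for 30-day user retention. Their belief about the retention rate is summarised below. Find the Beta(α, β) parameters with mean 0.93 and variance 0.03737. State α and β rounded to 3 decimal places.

Write ν = α+β; then α = μν and Var = μ(1−μ)/(ν+1).
ν = μ(1−μ)/Var − 1 = 0.0651/0.03737 − 1 = 0.7420.
α = 0.93·0.7420 = 0.690, β = 0.07·0.7420 = 0.052.

α = 0.690, β = 0.052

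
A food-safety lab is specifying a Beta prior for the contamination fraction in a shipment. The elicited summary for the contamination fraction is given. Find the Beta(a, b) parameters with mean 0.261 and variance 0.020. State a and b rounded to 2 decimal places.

Let s = a+b. The Beta variance is μ(1−μ)/(s+1).
So s+1 = μ(1−μ)/σ² = (0.261×0.739)/0.020 = 0.192879/0.020 = 9.6440, giving s = 8.6440.
Then a = μs = 0.261×8.6440 = 2.26 and b = (1−μ)s = 0.739×8.6440 = 6.39.

a = 2.26, b = 6.39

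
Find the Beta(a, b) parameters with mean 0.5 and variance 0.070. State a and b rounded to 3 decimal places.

a = 1.286, b = 1.286

By moment matching, a+b = μ(1−μ)/σ² − 1 = (0.5·0.5)/0.070 − 1 = 3.5714 − 1 = 2.5714.
Since a/(a+b) = μ, a = 0.5·2.5714 = 1.286 and b = 0.5·2.5714 = 1.286.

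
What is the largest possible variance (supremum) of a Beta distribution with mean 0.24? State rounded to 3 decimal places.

For fixed mean μ the Beta variance is μ(1−μ)/(α+β+1), increasing as α+β decreases.
Its least upper bound (not attained) is μ(1−μ) = 0.24·0.76 = 0.182.

0.182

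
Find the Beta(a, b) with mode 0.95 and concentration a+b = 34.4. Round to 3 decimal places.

a = 31.780, b = 2.620

For a,b>1 the mode is (a−1)/(a+b−2), so a = mode·(κ−2)+1 = 0.95×32.4+1 = 31.780.
And b = (1−mode)·(κ−2)+1 = 0.05×32.4+1 = 2.620.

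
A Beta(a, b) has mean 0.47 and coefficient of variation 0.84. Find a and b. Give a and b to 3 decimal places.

σ = CV·μ = 0.84×0.47 = 0.39480, so σ² = 0.155867.
s+1 = μ(1−μ)/σ² = 0.2491/0.155867 = 1.5982, so s = a+b = 0.5982.
a = μs = 0.281, b = (1−μ)s = 0.317.

a = 0.281, b = 0.317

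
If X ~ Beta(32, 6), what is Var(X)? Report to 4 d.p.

0.0034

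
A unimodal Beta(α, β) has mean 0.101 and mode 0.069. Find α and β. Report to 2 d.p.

α = 2.72, β = 24.22

With s = α+β: μ = α/s and mode = (α−1)/(s−2). Eliminating α = μs,
μs − 1 = m(s−2) ⇒ s(μ−m) = 1−2m ⇒ s = 0.862/0.032 = 26.9375.
So α = μs = 2.72, β = (1−μ)s = 24.22.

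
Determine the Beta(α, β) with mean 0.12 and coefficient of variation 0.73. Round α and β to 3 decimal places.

Var = (CV·μ)² = (0.73×0.12)² = 0.007674.
α+β = μ(1−μ)/Var − 1 = 0.1056/0.007674 − 1 = 12.7612.
Thus α = 0.12·12.7612 = 1.531 and β = 0.88·12.7612 = 11.230.

α = 1.531, β = 11.230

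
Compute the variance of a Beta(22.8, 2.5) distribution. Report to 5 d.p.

α+β = 25.3 and αβ = 57.00, so Var = αβ/[(α+β)²(α+β+1)] = 57.00/16834.367 = 0.00339.

0.00339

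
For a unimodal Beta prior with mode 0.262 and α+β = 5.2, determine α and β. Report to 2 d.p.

Since the density peak of Beta(α,β) is at (α−1)/(α+β−2),
α = 1 + 0.262(5.2−2) = 1.84 and β = 5.2 − 1.84 = 3.36.

α = 1.84, β = 3.36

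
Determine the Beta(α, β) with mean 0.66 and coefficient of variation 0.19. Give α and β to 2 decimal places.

α = 8.76, β = 4.51

σ = CV·μ = 0.19×0.66 = 0.12540, so σ² = 0.015725.
s+1 = μ(1−μ)/σ² = 0.2244/0.015725 = 14.2701, so s = α+β = 13.2701.
α = μs = 8.76, β = (1−μ)s = 4.51.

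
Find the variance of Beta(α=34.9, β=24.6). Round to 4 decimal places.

0.0040

μ = 34.9/59.5 = 0.586555; Var = μ(1−μ)/(α+β+1) = 0.2425083/60.5 = 0.0040.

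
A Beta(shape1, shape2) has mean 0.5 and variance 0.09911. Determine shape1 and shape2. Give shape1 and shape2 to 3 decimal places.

shape1 = 0.761, shape2 = 0.761

Let s = shape1+shape2. The Beta variance is μ(1−μ)/(s+1).
So s+1 = μ(1−μ)/σ² = (0.5×0.5)/0.09911 = 0.25/0.09911 = 2.5224, giving s = 1.5224.
Then shape1 = μs = 0.5×1.5224 = 0.761 and shape2 = (1−μ)s = 0.5×1.5224 = 0.761.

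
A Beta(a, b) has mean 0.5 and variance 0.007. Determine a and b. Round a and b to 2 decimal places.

a = 17.36, b = 17.36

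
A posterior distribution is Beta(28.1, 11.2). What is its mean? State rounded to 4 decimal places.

0.7150

E[X] = α/(α+β) = 28.1/39.3 = 0.7150.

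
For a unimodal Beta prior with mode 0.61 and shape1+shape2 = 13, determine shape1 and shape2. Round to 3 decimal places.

Mode = (shape1−1)/(κ−2) with κ = shape1+shape2, so shape1−1 = 0.61·11 = 6.710.
shape1 = 7.710; shape2 = κ − shape1 = 5.290.

shape1 = 7.710, shape2 = 5.290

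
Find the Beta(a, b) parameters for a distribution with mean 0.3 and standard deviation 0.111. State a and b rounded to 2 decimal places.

First σ² = 0.012321. Setting a = μn, b = (1−μ)n with n = a+b,
μ(1−μ)/(n+1) = 0.012321 ⇒ n+1 = 0.21/0.012321 = 17.0441 ⇒ n = 16.0441.
Hence a = 0.3×16.0441 = 4.81, b = 0.7×16.0441 = 11.23.

a = 4.81, b = 11.23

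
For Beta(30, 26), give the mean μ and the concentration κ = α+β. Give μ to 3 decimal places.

μ = 0.536, κ = 56

κ = α+β = 30+26 = 56; μ = α/κ = 30/56 = 0.536.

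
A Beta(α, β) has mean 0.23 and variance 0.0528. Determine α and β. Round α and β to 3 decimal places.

Let s = α+β. The Beta variance is μ(1−μ)/(s+1).
So s+1 = μ(1−μ)/σ² = (0.23×0.77)/0.0528 = 0.1771/0.0528 = 3.3542, giving s = 2.3542.
Then α = μs = 0.23×2.3542 = 0.541 and β = (1−μ)s = 0.77×2.3542 = 1.813.

α = 0.541, β = 1.813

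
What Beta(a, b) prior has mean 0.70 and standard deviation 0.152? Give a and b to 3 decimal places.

a = 5.663, b = 2.427

First σ² = 0.023104. Setting a = μn, b = (1−μ)n with n = a+b,
μ(1−μ)/(n+1) = 0.023104 ⇒ n+1 = 0.2100/0.023104 = 9.0893 ⇒ n = 8.0893.
Hence a = 0.70×8.0893 = 5.663, b = 0.30×8.0893 = 2.427.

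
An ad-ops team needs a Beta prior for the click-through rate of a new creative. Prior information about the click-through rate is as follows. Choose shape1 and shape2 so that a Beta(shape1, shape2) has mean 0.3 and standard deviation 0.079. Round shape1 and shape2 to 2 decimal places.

shape1 = 9.79, shape2 = 22.85

Variance = 0.079² = 0.006241. The moment-matching identity shape1+shape2 = μ(1−μ)/Var − 1 gives
shape1+shape2 = 0.21/0.006241 − 1 = 32.6485, so shape1 = μ·32.6485 = 9.79 and shape2 = (1−μ)·32.6485 = 22.85.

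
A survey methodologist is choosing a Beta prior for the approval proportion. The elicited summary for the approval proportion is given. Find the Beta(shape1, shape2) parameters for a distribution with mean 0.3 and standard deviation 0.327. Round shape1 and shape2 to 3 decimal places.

Variance = 0.327² = 0.106929. The moment-matching identity shape1+shape2 = μ(1−μ)/Var − 1 gives
shape1+shape2 = 0.21/0.106929 − 1 = 0.9639, so shape1 = μ·0.9639 = 0.289 and shape2 = (1−μ)·0.9639 = 0.675.

shape1 = 0.289, shape2 = 0.675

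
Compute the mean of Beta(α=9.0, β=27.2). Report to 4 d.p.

0.2486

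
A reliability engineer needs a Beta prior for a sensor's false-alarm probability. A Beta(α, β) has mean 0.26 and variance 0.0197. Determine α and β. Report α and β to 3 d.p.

α = 2.279, β = 6.487

Write ν = α+β; then α = μν and Var = μ(1−μ)/(ν+1).
ν = μ(1−μ)/Var − 1 = 0.1924/0.0197 − 1 = 8.7665.
α = 0.26·8.7665 = 2.279, β = 0.74·8.7665 = 6.487.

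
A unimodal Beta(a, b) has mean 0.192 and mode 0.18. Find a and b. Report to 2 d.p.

a = 10.24, b = 43.09

Let s = a+b. Mean gives a = μs = 0.192s; mode gives (a−1)/(s−2) = 0.18.
Substituting: 0.192s − 1 = 0.18(s−2) = 0.18s − 0.36, so 0.012s = 0.64 and s = 53.3333.
Then a = 0.192×53.3333 = 10.24 and b = s−a = 43.09.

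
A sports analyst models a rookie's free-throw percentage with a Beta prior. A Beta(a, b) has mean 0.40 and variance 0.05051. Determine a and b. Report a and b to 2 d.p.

a = 1.50, b = 2.25

Let s = a+b. The Beta variance is μ(1−μ)/(s+1).
So s+1 = μ(1−μ)/σ² = (0.40×0.60)/0.05051 = 0.2400/0.05051 = 4.7515, giving s = 3.7515.
Then a = μs = 0.40×3.7515 = 1.50 and b = (1−μ)s = 0.60×3.7515 = 2.25.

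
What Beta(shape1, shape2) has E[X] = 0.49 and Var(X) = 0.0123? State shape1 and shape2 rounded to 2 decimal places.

shape1 = 9.47, shape2 = 9.85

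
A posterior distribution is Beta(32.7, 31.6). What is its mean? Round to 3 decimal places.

0.509

E[X] = α/(α+β) = 32.7/64.3 = 0.509.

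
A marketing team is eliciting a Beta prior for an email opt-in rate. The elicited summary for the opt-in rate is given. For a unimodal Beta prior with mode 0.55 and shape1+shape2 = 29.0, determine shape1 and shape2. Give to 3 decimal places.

Since the density peak of Beta(shape1,shape2) is at (shape1−1)/(shape1+shape2−2),
shape1 = 1 + 0.55(29.0−2) = 15.850 and shape2 = 29.0 − 15.850 = 13.150.

shape1 = 15.850, shape2 = 13.150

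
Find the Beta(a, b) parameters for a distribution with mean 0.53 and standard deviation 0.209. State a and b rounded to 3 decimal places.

σ² = 0.209² = 0.043681.
With s = a+b, Var = μ(1−μ)/(s+1), so s+1 = (0.53×0.47)/0.043681 = 5.7027 and s = 4.7027.
a = μs = 2.492, b = (1−μ)s = 2.210.

a = 2.492, b = 2.210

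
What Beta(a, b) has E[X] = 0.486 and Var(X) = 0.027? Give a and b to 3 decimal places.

By moment matching, a+b = μ(1−μ)/σ² − 1 = (0.486·0.514)/0.027 − 1 = 9.2520 − 1 = 8.2520.
Since a/(a+b) = μ, a = 0.486·8.2520 = 4.010 and b = 0.514·8.2520 = 4.242.

a = 4.010, b = 4.242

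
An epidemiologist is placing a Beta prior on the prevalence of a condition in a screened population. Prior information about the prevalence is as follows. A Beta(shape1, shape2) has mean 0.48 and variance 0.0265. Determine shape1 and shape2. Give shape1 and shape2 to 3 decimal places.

shape1 = 4.041, shape2 = 4.378

Let s = shape1+shape2. The Beta variance is μ(1−μ)/(s+1).
So s+1 = μ(1−μ)/σ² = (0.48×0.52)/0.0265 = 0.2496/0.0265 = 9.4189, giving s = 8.4189.
Then shape1 = μs = 0.48×8.4189 = 4.041 and shape2 = (1−μ)s = 0.52×8.4189 = 4.378.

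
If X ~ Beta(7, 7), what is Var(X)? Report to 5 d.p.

α+β = 14 and αβ = 49, so Var = αβ/[(α+β)²(α+β+1)] = 49/2940 = 0.01667.

0.01667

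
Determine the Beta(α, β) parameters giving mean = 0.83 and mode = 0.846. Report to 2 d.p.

α = 35.90, β = 7.35

Let s = α+β. Mean gives α = μs = 0.83s; mode gives (α−1)/(s−2) = 0.846.
Substituting: 0.83s − 1 = 0.846(s−2) = 0.846s − 1.692, so -0.016s = -0.692 and s = 43.2500.
Then α = 0.83×43.2500 = 35.90 and β = s−α = 7.35.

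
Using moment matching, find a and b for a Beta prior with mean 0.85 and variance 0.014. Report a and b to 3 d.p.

a = 6.891, b = 1.216

By moment matching, a+b = μ(1−μ)/σ² − 1 = (0.85·0.15)/0.014 − 1 = 9.1071 − 1 = 8.1071.
Since a/(a+b) = μ, a = 0.85·8.1071 = 6.891 and b = 0.15·8.1071 = 1.216.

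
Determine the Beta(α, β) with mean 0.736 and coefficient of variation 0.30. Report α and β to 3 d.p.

Var = (CV·μ)² = (0.30×0.736)² = 0.048753.
α+β = μ(1−μ)/Var − 1 = 0.194304/0.048753 − 1 = 2.9855.
Thus α = 0.736·2.9855 = 2.197 and β = 0.264·2.9855 = 0.788.

α = 2.197, β = 0.788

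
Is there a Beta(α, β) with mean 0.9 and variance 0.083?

Yes

A Beta with mean μ has variance μ(1−μ)/(α+β+1) < μ(1−μ).
Here μ(1−μ) = 0.9×0.1 = 0.09, and 0.083 < 0.09.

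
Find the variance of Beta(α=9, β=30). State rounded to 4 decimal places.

0.0044

Var = αβ/[(α+β)²(α+β+1)] = (9×30)/(39²×40) = 270/60840 = 0.0044.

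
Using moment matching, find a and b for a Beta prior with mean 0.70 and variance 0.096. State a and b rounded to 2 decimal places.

a = 0.83, b = 0.36

Write ν = a+b; then a = μν and Var = μ(1−μ)/(ν+1).
ν = μ(1−μ)/Var − 1 = 0.2100/0.096 − 1 = 1.1875.
a = 0.70·1.1875 = 0.83, b = 0.30·1.1875 = 0.36.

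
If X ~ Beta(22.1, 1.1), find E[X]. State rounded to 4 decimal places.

The Beta mean is α/(α+β) = 22.1/(22.1+1.1) = 0.9526.

0.9526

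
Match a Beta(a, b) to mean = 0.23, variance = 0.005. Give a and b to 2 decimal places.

a = 7.92, b = 26.50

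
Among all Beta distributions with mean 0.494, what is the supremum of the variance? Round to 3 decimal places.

0.250

For fixed mean μ the Beta variance is μ(1−μ)/(α+β+1), increasing as α+β decreases.
Its least upper bound (not attained) is μ(1−μ) = 0.494·0.506 = 0.250.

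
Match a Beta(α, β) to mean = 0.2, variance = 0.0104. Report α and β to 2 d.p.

α = 2.88, β = 11.51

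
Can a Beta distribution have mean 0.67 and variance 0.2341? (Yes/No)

No

For any Beta, Var(X) < E[X]·(1−E[X]).
Here μ(1−μ) = 0.67×0.33 = 0.2211, and 0.2341 ≥ 0.2211.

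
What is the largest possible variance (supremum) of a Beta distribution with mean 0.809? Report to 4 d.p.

Var = μ(1−μ)/(α+β+1), which approaches μ(1−μ) as α+β → 0.
So the supremum is μ(1−μ) = 0.809×0.191 = 0.1545.

0.1545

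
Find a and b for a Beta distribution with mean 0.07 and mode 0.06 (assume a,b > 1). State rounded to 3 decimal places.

a = 6.160, b = 81.840

Let s = a+b. Mean gives a = μs = 0.07s; mode gives (a−1)/(s−2) = 0.06.
Substituting: 0.07s − 1 = 0.06(s−2) = 0.06s − 0.12, so 0.01s = 0.88 and s = 88.0000.
Then a = 0.07×88.0000 = 6.160 and b = s−a = 81.840.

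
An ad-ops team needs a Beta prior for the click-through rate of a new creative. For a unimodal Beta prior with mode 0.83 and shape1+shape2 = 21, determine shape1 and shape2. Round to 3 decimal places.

shape1 = 16.770, shape2 = 4.230

Mode = (shape1−1)/(κ−2) with κ = shape1+shape2, so shape1−1 = 0.83·19 = 15.770.
shape1 = 16.770; shape2 = κ − shape1 = 4.230.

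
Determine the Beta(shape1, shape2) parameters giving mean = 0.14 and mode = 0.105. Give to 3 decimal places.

shape1 = 3.160, shape2 = 19.411

Let s = shape1+shape2. Mean gives shape1 = μs = 0.14s; mode gives (shape1−1)/(s−2) = 0.105.
Substituting: 0.14s − 1 = 0.105(s−2) = 0.105s − 0.210, so 0.035s = 0.790 and s = 22.5714.
Then shape1 = 0.14×22.5714 = 3.160 and shape2 = s−shape1 = 19.411.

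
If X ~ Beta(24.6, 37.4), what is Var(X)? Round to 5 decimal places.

α+β = 62.0 and αβ = 920.04, so Var = αβ/[(α+β)²(α+β+1)] = 920.04/242172.000 = 0.00380.

0.00380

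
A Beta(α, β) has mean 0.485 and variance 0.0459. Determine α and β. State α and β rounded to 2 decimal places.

α = 2.15, β = 2.29

Let s = α+β. The Beta variance is μ(1−μ)/(s+1).
So s+1 = μ(1−μ)/σ² = (0.485×0.515)/0.0459 = 0.249775/0.0459 = 5.4417, giving s = 4.4417.
Then α = μs = 0.485×4.4417 = 2.15 and β = (1−μ)s = 0.515×4.4417 = 2.29.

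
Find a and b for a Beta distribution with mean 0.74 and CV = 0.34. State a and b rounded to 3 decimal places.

σ = CV·μ = 0.34×0.74 = 0.25160, so σ² = 0.063303.
s+1 = μ(1−μ)/σ² = 0.1924/0.063303 = 3.0394, so s = a+b = 2.0394.
a = μs = 1.509, b = (1−μ)s = 0.530.

a = 1.509, b = 0.530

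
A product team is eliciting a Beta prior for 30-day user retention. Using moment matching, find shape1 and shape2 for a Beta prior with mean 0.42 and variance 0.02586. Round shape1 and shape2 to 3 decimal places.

shape1 = 3.536, shape2 = 4.884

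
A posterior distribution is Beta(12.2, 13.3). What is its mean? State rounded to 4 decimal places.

0.4784

The Beta mean is α/(α+β) = 12.2/(12.2+13.3) = 0.4784.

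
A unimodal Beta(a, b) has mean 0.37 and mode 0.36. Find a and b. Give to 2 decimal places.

a = 10.36, b = 17.64

Let s = a+b. Mean gives a = μs = 0.37s; mode gives (a−1)/(s−2) = 0.36.
Substituting: 0.37s − 1 = 0.36(s−2) = 0.36s − 0.72, so 0.01s = 0.28 and s = 28.0000.
Then a = 0.37×28.0000 = 10.36 and b = s−a = 17.64.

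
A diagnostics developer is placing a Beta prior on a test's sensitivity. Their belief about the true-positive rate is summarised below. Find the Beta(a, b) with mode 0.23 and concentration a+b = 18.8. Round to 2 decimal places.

For a,b>1 the mode is (a−1)/(a+b−2), so a = mode·(κ−2)+1 = 0.23×16.8+1 = 4.86.
And b = (1−mode)·(κ−2)+1 = 0.77×16.8+1 = 13.94.

a = 4.86, b = 13.94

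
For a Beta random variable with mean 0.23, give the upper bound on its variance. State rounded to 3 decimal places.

Var = μ(1−μ)/(α+β+1), which approaches μ(1−μ) as α+β → 0.
So the supremum is μ(1−μ) = 0.23×0.77 = 0.177.

0.177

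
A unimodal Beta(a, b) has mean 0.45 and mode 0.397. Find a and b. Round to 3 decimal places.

Let s = a+b. Mean gives a = μs = 0.45s; mode gives (a−1)/(s−2) = 0.397.
Substituting: 0.45s − 1 = 0.397(s−2) = 0.397s − 0.794, so 0.053s = 0.206 and s = 3.8868.
Then a = 0.45×3.8868 = 1.749 and b = s−a = 2.138.

a = 1.749, b = 2.138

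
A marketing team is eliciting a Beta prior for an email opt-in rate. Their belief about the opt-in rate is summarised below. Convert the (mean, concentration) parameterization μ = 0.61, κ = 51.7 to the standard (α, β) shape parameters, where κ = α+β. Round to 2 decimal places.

α = 31.54, β = 20.16

α = μκ = 0.61×51.7 = 31.54 and β = (1−μ)κ = 0.39×51.7 = 20.16.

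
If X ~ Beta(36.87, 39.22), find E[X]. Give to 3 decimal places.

E[X] = α/(α+β) = 36.87/76.09 = 0.485.

0.485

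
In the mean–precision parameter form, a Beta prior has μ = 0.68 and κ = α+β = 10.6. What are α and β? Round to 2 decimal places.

Split κ in proportion μ : (1−μ): α = 0.68·10.6 = 7.21, β = 10.6 − 7.21 = 3.39.

α = 7.21, β = 3.39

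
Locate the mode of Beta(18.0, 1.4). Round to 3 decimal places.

0.977

The density x^(α−1)(1−x)^(β−1) is maximised at (α−1)/(α+β−2) = 17.0/17.4 = 0.977.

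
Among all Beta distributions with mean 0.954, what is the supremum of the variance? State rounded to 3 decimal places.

For fixed mean μ the Beta variance is μ(1−μ)/(α+β+1), increasing as α+β decreases.
Its least upper bound (not attained) is μ(1−μ) = 0.954·0.046 = 0.044.

0.044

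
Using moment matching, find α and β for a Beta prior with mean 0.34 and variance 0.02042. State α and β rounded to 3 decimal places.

α = 3.396, β = 6.593

Let s = α+β. The Beta variance is μ(1−μ)/(s+1).
So s+1 = μ(1−μ)/σ² = (0.34×0.66)/0.02042 = 0.2244/0.02042 = 10.9892, giving s = 9.9892.
Then α = μs = 0.34×9.9892 = 3.396 and β = (1−μ)s = 0.66×9.9892 = 6.593.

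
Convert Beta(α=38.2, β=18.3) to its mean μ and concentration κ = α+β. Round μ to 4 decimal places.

κ = α+β = 38.2+18.3 = 56.5; μ = α/κ = 38.2/56.5 = 0.6761.

μ = 0.6761, κ = 56.5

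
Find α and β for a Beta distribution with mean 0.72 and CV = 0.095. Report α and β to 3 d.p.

Var = (CV·μ)² = (0.095×0.72)² = 0.004679.
α+β = μ(1−μ)/Var − 1 = 0.2016/0.004679 − 1 = 42.0902.
Thus α = 0.72·42.0902 = 30.305 and β = 0.28·42.0902 = 11.785.

α = 30.305, β = 11.785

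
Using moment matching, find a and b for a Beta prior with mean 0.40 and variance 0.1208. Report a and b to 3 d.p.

Let s = a+b. The Beta variance is μ(1−μ)/(s+1).
So s+1 = μ(1−μ)/σ² = (0.40×0.60)/0.1208 = 0.2400/0.1208 = 1.9868, giving s = 0.9868.
Then a = μs = 0.40×0.9868 = 0.395 and b = (1−μ)s = 0.60×0.9868 = 0.592.

a = 0.395, b = 0.592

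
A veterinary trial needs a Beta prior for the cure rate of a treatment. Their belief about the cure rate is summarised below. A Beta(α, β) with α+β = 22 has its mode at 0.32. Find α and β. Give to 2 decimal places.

α = 7.40, β = 14.60

Mode = (α−1)/(κ−2) with κ = α+β, so α−1 = 0.32·20 = 6.40.
α = 7.40; β = κ − α = 14.60.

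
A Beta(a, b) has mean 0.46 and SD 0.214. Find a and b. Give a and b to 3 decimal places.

a = 2.035, b = 2.389

First σ² = 0.045796. Setting a = μn, b = (1−μ)n with n = a+b,
μ(1−μ)/(n+1) = 0.045796 ⇒ n+1 = 0.2484/0.045796 = 5.4241 ⇒ n = 4.4241.
Hence a = 0.46×4.4241 = 2.035, b = 0.54×4.4241 = 2.389.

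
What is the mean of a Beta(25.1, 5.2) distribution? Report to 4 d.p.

E[X] = α/(α+β) = 25.1/30.3 = 0.8284.

0.8284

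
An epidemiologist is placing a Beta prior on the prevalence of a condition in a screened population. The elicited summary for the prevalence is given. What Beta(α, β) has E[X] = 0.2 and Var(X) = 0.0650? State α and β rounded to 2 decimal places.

Let s = α+β. The Beta variance is μ(1−μ)/(s+1).
So s+1 = μ(1−μ)/σ² = (0.2×0.8)/0.0650 = 0.16/0.0650 = 2.4615, giving s = 1.4615.
Then α = μs = 0.2×1.4615 = 0.29 and β = (1−μ)s = 0.8×1.4615 = 1.17.

α = 0.29, β = 1.17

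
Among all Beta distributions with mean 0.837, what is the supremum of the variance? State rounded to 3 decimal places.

0.136

For fixed mean μ the Beta variance is μ(1−μ)/(α+β+1), increasing as α+β decreases.
Its least upper bound (not attained) is μ(1−μ) = 0.837·0.163 = 0.136.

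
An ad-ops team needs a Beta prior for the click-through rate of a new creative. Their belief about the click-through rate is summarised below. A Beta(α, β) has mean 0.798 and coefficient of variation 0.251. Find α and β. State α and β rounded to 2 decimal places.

σ = CV·μ = 0.251×0.798 = 0.20030, so σ² = 0.040119.
s+1 = μ(1−μ)/σ² = 0.161196/0.040119 = 4.0179, so s = α+β = 3.0179.
α = μs = 2.41, β = (1−μ)s = 0.61.

α = 2.41, β = 0.61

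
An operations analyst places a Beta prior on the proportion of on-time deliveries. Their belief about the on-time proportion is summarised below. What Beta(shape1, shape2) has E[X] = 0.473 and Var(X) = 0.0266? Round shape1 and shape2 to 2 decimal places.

shape1 = 3.96, shape2 = 4.41

Write ν = shape1+shape2; then shape1 = μν and Var = μ(1−μ)/(ν+1).
ν = μ(1−μ)/Var − 1 = 0.249271/0.0266 − 1 = 8.3711.
shape1 = 0.473·8.3711 = 3.96, shape2 = 0.527·8.3711 = 4.41.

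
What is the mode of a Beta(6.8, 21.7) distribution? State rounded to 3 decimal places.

With α,β > 1, mode = (α−1)/(α+β−2) = 5.8/26.5 = 0.219.

0.219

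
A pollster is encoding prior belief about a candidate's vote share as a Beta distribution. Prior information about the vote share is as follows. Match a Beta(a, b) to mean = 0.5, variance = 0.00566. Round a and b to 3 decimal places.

Write ν = a+b; then a = μν and Var = μ(1−μ)/(ν+1).
ν = μ(1−μ)/Var − 1 = 0.25/0.00566 − 1 = 43.1696.
a = 0.5·43.1696 = 21.585, b = 0.5·43.1696 = 21.585.

a = 21.585, b = 21.585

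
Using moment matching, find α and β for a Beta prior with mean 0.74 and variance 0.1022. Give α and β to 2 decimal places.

α = 0.65, β = 0.23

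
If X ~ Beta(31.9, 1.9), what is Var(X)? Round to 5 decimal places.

α+β = 33.8 and αβ = 60.61, so Var = αβ/[(α+β)²(α+β+1)] = 60.61/39756.912 = 0.00152.

0.00152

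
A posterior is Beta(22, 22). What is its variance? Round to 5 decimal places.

μ = 22/44 = 0.500000; Var = μ(1−μ)/(α+β+1) = 0.2500000/45 = 0.00556.

0.00556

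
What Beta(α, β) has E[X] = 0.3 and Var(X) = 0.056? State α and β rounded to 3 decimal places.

α = 0.825, β = 1.925

Write ν = α+β; then α = μν and Var = μ(1−μ)/(ν+1).
ν = μ(1−μ)/Var − 1 = 0.21/0.056 − 1 = 2.7500.
α = 0.3·2.7500 = 0.825, β = 0.7·2.7500 = 1.925.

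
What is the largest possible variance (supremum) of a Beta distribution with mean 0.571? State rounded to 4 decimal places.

0.2450

For fixed mean μ the Beta variance is μ(1−μ)/(α+β+1), increasing as α+β decreases.
Its least upper bound (not attained) is μ(1−μ) = 0.571·0.429 = 0.2450.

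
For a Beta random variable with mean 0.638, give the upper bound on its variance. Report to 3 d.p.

For fixed mean μ the Beta variance is μ(1−μ)/(α+β+1), increasing as α+β decreases.
Its least upper bound (not attained) is μ(1−μ) = 0.638·0.362 = 0.231.

0.231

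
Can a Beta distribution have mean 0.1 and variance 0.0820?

Yes

For any Beta, Var(X) < E[X]·(1−E[X]).
Here μ(1−μ) = 0.1×0.9 = 0.09, and 0.0820 < 0.09.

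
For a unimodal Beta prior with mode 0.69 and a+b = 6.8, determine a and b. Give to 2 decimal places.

a = 4.31, b = 2.49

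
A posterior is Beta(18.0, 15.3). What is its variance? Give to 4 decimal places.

μ = 18.0/33.3 = 0.540541; Var = μ(1−μ)/(α+β+1) = 0.2483565/34.3 = 0.0072.

0.0072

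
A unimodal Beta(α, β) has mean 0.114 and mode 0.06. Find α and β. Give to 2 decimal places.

α = 1.86, β = 14.44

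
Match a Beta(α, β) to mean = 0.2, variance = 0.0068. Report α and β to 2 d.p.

α = 4.51, β = 18.02

Let s = α+β. The Beta variance is μ(1−μ)/(s+1).
So s+1 = μ(1−μ)/σ² = (0.2×0.8)/0.0068 = 0.16/0.0068 = 23.5294, giving s = 22.5294.
Then α = μs = 0.2×22.5294 = 4.51 and β = (1−μ)s = 0.8×22.5294 = 18.02.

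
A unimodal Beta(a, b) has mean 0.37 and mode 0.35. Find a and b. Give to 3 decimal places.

a = 5.550, b = 9.450

With s = a+b: μ = a/s and mode = (a−1)/(s−2). Eliminating a = μs,
μs − 1 = m(s−2) ⇒ s(μ−m) = 1−2m ⇒ s = 0.30/0.02 = 15.0000.
So a = μs = 5.550, b = (1−μ)s = 9.450.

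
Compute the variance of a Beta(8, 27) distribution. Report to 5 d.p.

0.00490

α+β = 35 and αβ = 216, so Var = αβ/[(α+β)²(α+β+1)] = 216/44100 = 0.00490.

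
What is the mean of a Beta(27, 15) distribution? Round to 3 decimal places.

0.643

E[X] = α/(α+β) = 27/42 = 0.643.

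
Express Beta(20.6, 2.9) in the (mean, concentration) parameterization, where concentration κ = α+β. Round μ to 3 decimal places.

μ = 0.877, κ = 23.5

κ = α+β = 20.6+2.9 = 23.5; μ = α/κ = 20.6/23.5 = 0.877.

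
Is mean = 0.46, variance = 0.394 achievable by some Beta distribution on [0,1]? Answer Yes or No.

For any Beta, Var(X) < E[X]·(1−E[X]).
Here μ(1−μ) = 0.46×0.54 = 0.2484, and 0.394 ≥ 0.2484.

No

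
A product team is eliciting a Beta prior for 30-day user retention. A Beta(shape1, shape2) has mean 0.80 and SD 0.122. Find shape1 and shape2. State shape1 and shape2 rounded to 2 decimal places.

shape1 = 7.80, shape2 = 1.95

First σ² = 0.014884. Setting shape1 = μn, shape2 = (1−μ)n with n = shape1+shape2,
μ(1−μ)/(n+1) = 0.014884 ⇒ n+1 = 0.1600/0.014884 = 10.7498 ⇒ n = 9.7498.
Hence shape1 = 0.80×9.7498 = 7.80, shape2 = 0.20×9.7498 = 1.95.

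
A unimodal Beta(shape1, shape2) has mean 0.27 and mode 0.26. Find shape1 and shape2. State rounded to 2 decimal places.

Let s = shape1+shape2. Mean gives shape1 = μs = 0.27s; mode gives (shape1−1)/(s−2) = 0.26.
Substituting: 0.27s − 1 = 0.26(s−2) = 0.26s − 0.52, so 0.01s = 0.48 and s = 48.0000.
Then shape1 = 0.27×48.0000 = 12.96 and shape2 = s−shape1 = 35.04.

shape1 = 12.96, shape2 = 35.04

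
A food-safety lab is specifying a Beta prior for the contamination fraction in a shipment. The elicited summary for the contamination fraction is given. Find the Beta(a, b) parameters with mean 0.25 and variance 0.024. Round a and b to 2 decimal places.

a = 1.70, b = 5.11

Let s = a+b. The Beta variance is μ(1−μ)/(s+1).
So s+1 = μ(1−μ)/σ² = (0.25×0.75)/0.024 = 0.1875/0.024 = 7.8125, giving s = 6.8125.
Then a = μs = 0.25×6.8125 = 1.70 and b = (1−μ)s = 0.75×6.8125 = 5.11.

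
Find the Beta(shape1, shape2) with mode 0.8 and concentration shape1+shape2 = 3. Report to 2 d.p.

shape1 = 1.80, shape2 = 1.20

Since the density peak of Beta(shape1,shape2) is at (shape1−1)/(shape1+shape2−2),
shape1 = 1 + 0.8(3−2) = 1.80 and shape2 = 3 − 1.80 = 1.20.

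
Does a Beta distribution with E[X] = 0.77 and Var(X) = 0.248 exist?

No

For any Beta, Var(X) < E[X]·(1−E[X]).
Here μ(1−μ) = 0.77×0.23 = 0.1771, and 0.248 ≥ 0.1771.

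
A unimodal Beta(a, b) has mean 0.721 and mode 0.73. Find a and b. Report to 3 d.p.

a = 36.851, b = 14.260

With s = a+b: μ = a/s and mode = (a−1)/(s−2). Eliminating a = μs,
μs − 1 = m(s−2) ⇒ s(μ−m) = 1−2m ⇒ s = -0.46/-0.009 = 51.1111.
So a = μs = 36.851, b = (1−μ)s = 14.260.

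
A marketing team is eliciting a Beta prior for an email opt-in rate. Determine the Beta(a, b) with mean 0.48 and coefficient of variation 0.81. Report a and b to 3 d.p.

Var = (CV·μ)² = (0.81×0.48)² = 0.151165.
a+b = μ(1−μ)/Var − 1 = 0.2496/0.151165 − 1 = 0.6512.
Thus a = 0.48·0.6512 = 0.313 and b = 0.52·0.6512 = 0.339.

a = 0.313, b = 0.339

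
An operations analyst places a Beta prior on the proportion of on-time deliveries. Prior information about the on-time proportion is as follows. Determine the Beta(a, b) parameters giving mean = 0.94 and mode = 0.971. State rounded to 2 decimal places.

Let s = a+b. Mean gives a = μs = 0.94s; mode gives (a−1)/(s−2) = 0.971.
Substituting: 0.94s − 1 = 0.971(s−2) = 0.971s − 1.942, so -0.031s = -0.942 and s = 30.3871.
Then a = 0.94×30.3871 = 28.56 and b = s−a = 1.82.

a = 28.56, b = 1.82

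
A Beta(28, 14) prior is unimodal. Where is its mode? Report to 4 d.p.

0.6750

With α,β > 1, mode = (α−1)/(α+β−2) = 27/40 = 0.6750.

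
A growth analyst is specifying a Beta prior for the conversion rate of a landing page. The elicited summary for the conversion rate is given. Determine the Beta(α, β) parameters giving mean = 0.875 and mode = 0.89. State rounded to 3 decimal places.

With s = α+β: μ = α/s and mode = (α−1)/(s−2). Eliminating α = μs,
μs − 1 = m(s−2) ⇒ s(μ−m) = 1−2m ⇒ s = -0.78/-0.015 = 52.0000.
So α = μs = 45.500, β = (1−μ)s = 6.500.

α = 45.500, β = 6.500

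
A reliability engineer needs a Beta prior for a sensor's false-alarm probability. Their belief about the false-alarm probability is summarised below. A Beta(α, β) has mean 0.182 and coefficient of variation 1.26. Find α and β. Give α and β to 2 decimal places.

α = 0.33, β = 1.50

σ = CV·μ = 1.26×0.182 = 0.22932, so σ² = 0.052588.
s+1 = μ(1−μ)/σ² = 0.148876/0.052588 = 2.8310, so s = α+β = 1.8310.
α = μs = 0.33, β = (1−μ)s = 1.50.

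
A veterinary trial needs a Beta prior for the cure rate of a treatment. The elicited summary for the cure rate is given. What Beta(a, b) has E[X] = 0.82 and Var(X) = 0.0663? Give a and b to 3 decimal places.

a = 1.006, b = 0.221

Write ν = a+b; then a = μν and Var = μ(1−μ)/(ν+1).
ν = μ(1−μ)/Var − 1 = 0.1476/0.0663 − 1 = 1.2262.
a = 0.82·1.2262 = 1.006, b = 0.18·1.2262 = 0.221.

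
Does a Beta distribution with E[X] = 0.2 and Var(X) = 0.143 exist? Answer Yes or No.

Yes

A Beta with mean μ has variance μ(1−μ)/(α+β+1) < μ(1−μ).
Here μ(1−μ) = 0.2×0.8 = 0.16, and 0.143 < 0.16.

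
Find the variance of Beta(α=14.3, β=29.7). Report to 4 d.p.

0.0049

μ = 14.3/44.0 = 0.325000; Var = μ(1−μ)/(α+β+1) = 0.2193750/45.0 = 0.0049.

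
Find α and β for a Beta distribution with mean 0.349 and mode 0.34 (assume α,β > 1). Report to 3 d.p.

Let s = α+β. Mean gives α = μs = 0.349s; mode gives (α−1)/(s−2) = 0.34.
Substituting: 0.349s − 1 = 0.34(s−2) = 0.34s − 0.68, so 0.009s = 0.32 and s = 35.5556.
Then α = 0.349×35.5556 = 12.409 and β = s−α = 23.147.

α = 12.409, β = 23.147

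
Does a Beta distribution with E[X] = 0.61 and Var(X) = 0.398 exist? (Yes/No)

No

The Beta variance bound is σ² < μ(1−μ).
Here μ(1−μ) = 0.61×0.39 = 0.2379, and 0.398 ≥ 0.2379.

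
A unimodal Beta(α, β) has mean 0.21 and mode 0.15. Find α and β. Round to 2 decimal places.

With s = α+β: μ = α/s and mode = (α−1)/(s−2). Eliminating α = μs,
μs − 1 = m(s−2) ⇒ s(μ−m) = 1−2m ⇒ s = 0.70/0.06 = 11.6667.
So α = μs = 2.45, β = (1−μ)s = 9.22.

α = 2.45, β = 9.22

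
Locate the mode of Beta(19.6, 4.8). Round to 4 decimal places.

0.8304

With α,β > 1, mode = (α−1)/(α+β−2) = 18.6/22.4 = 0.8304.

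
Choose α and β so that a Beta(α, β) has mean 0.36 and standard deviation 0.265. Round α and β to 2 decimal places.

α = 0.82, β = 1.46

Variance = 0.265² = 0.070225. The moment-matching identity α+β = μ(1−μ)/Var − 1 gives
α+β = 0.2304/0.070225 − 1 = 2.2809, so α = μ·2.2809 = 0.82 and β = (1−μ)·2.2809 = 1.46.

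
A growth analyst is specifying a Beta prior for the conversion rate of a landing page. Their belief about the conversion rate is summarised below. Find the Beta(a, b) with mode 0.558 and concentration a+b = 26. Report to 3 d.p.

Mode = (a−1)/(κ−2) with κ = a+b, so a−1 = 0.558·24 = 13.392.
a = 14.392; b = κ − a = 11.608.

a = 14.392, b = 11.608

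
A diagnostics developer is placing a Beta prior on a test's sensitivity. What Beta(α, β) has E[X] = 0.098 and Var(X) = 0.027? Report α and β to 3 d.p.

α = 0.223, β = 2.051

By moment matching, α+β = μ(1−μ)/σ² − 1 = (0.098·0.902)/0.027 − 1 = 3.2739 − 1 = 2.2739.
Since α/(α+β) = μ, α = 0.098·2.2739 = 0.223 and β = 0.902·2.2739 = 2.051.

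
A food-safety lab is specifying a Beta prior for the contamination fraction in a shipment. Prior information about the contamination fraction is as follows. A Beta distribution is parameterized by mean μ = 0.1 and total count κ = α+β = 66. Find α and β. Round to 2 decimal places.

α = 6.60, β = 59.40

α = μκ = 0.1×66 = 6.60 and β = (1−μ)κ = 0.9×66 = 59.40.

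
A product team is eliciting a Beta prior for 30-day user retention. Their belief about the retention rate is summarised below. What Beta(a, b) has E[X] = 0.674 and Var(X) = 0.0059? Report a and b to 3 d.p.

a = 24.427, b = 11.815

Write ν = a+b; then a = μν and Var = μ(1−μ)/(ν+1).
ν = μ(1−μ)/Var − 1 = 0.219724/0.0059 − 1 = 36.2414.
a = 0.674·36.2414 = 24.427, b = 0.326·36.2414 = 11.815.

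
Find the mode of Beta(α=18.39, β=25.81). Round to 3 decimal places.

0.412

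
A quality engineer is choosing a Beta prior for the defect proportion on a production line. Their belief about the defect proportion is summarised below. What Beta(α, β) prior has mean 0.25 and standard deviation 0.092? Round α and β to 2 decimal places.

α = 5.29, β = 15.86

σ² = 0.092² = 0.008464.
With s = α+β, Var = μ(1−μ)/(s+1), so s+1 = (0.25×0.75)/0.008464 = 22.1526 and s = 21.1526.
α = μs = 5.29, β = (1−μ)s = 15.86.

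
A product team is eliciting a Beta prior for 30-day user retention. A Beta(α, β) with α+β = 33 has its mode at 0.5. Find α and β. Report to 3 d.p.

α = 16.500, β = 16.500

Mode = (α−1)/(κ−2) with κ = α+β, so α−1 = 0.5·31 = 15.500.
α = 16.500; β = κ − α = 16.500.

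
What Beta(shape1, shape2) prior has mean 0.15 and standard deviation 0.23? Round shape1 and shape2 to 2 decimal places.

shape1 = 0.21, shape2 = 1.20

σ² = 0.23² = 0.0529.
With s = shape1+shape2, Var = μ(1−μ)/(s+1), so s+1 = (0.15×0.85)/0.0529 = 2.4102 and s = 1.4102.
shape1 = μs = 0.21, shape2 = (1−μ)s = 1.20.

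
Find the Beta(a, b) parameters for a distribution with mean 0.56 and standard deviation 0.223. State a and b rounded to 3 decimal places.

a = 2.215, b = 1.740

Variance = 0.223² = 0.049729. The moment-matching identity a+b = μ(1−μ)/Var − 1 gives
a+b = 0.2464/0.049729 − 1 = 3.9549, so a = μ·3.9549 = 2.215 and b = (1−μ)·3.9549 = 1.740.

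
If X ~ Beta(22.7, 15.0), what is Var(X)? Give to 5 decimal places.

Var = αβ/[(α+β)²(α+β+1)] = (22.7×15.0)/(37.7²×38.7) = 340.50/55003.923 = 0.00619.

0.00619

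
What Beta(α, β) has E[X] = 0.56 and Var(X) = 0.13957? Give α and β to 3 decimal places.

α = 0.429, β = 0.337

Let s = α+β. The Beta variance is μ(1−μ)/(s+1).
So s+1 = μ(1−μ)/σ² = (0.56×0.44)/0.13957 = 0.2464/0.13957 = 1.7654, giving s = 0.7654.
Then α = μs = 0.56×0.7654 = 0.429 and β = (1−μ)s = 0.44×0.7654 = 0.337.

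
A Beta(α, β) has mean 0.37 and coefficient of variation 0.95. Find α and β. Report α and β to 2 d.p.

α = 0.33, β = 0.56

Var = (CV·μ)² = (0.95×0.37)² = 0.123552.
α+β = μ(1−μ)/Var − 1 = 0.2331/0.123552 − 1 = 0.8867.
Thus α = 0.37·0.8867 = 0.33 and β = 0.63·0.8867 = 0.56.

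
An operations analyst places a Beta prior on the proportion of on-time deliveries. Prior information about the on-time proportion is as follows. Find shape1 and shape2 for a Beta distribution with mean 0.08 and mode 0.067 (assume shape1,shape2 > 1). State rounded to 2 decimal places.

Let s = shape1+shape2. Mean gives shape1 = μs = 0.08s; mode gives (shape1−1)/(s−2) = 0.067.
Substituting: 0.08s − 1 = 0.067(s−2) = 0.067s − 0.134, so 0.013s = 0.866 and s = 66.6154.
Then shape1 = 0.08×66.6154 = 5.33 and shape2 = s−shape1 = 61.29.

shape1 = 5.33, shape2 = 61.29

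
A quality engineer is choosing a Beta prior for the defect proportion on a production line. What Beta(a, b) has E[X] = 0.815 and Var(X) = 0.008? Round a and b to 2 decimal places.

Let s = a+b. The Beta variance is μ(1−μ)/(s+1).
So s+1 = μ(1−μ)/σ² = (0.815×0.185)/0.008 = 0.150775/0.008 = 18.8469, giving s = 17.8469.
Then a = μs = 0.815×17.8469 = 14.55 and b = (1−μ)s = 0.185×17.8469 = 3.30.

a = 14.55, b = 3.30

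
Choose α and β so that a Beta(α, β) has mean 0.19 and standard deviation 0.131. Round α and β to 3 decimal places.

α = 1.514, β = 6.454

σ² = 0.131² = 0.017161.
With s = α+β, Var = μ(1−μ)/(s+1), so s+1 = (0.19×0.81)/0.017161 = 8.9680 and s = 7.9680.
α = μs = 1.514, β = (1−μ)s = 6.454.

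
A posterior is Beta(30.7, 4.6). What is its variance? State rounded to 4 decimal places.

α+β = 35.3 and αβ = 141.22, so Var = αβ/[(α+β)²(α+β+1)] = 141.22/45233.067 = 0.0031.

0.0031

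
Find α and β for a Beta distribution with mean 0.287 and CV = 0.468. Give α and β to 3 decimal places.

α = 2.968, β = 7.374

Var = (CV·μ)² = (0.468×0.287)² = 0.018041.
α+β = μ(1−μ)/Var − 1 = 0.204631/0.018041 − 1 = 10.3427.
Thus α = 0.287·10.3427 = 2.968 and β = 0.713·10.3427 = 7.374.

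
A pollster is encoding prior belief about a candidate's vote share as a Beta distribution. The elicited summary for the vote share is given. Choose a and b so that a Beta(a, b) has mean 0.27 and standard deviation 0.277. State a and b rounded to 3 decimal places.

σ² = 0.277² = 0.076729.
With s = a+b, Var = μ(1−μ)/(s+1), so s+1 = (0.27×0.73)/0.076729 = 2.5688 and s = 1.5688.
a = μs = 0.424, b = (1−μ)s = 1.145.

a = 0.424, b = 1.145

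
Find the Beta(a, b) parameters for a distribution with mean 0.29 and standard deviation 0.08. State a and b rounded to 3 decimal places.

a = 9.040, b = 22.132

Variance = 0.08² = 0.0064. The moment-matching identity a+b = μ(1−μ)/Var − 1 gives
a+b = 0.2059/0.0064 − 1 = 31.1719, so a = μ·31.1719 = 9.040 and b = (1−μ)·31.1719 = 22.132.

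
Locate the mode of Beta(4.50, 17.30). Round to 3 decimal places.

The density x^(α−1)(1−x)^(β−1) is maximised at (α−1)/(α+β−2) = 3.50/19.80 = 0.177.

0.177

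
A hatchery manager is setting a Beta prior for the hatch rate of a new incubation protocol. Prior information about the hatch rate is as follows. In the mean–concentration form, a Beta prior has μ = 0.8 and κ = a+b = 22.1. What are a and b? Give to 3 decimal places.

a = 17.680, b = 4.420

Split κ in proportion μ : (1−μ): a = 0.8·22.1 = 17.680, b = 22.1 − 17.680 = 4.420.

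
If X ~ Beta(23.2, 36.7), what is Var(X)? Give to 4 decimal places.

0.0039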